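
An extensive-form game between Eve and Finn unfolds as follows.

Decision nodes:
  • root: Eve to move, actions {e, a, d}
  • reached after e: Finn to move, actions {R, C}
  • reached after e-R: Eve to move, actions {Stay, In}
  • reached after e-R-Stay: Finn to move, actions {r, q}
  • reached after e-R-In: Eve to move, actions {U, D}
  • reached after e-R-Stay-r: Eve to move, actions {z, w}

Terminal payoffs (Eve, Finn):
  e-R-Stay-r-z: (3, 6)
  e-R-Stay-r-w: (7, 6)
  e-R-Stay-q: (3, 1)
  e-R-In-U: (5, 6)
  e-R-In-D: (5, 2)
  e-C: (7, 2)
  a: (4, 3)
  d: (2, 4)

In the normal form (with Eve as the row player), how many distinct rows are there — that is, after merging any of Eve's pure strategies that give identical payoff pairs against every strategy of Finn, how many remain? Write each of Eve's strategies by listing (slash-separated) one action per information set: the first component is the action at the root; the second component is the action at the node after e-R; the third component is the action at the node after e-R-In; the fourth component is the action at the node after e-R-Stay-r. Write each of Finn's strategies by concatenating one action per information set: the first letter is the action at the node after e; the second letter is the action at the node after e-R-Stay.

6

Eve has 24 pure strategies: e/Stay/U/z, e/Stay/U/w, e/Stay/D/z, e/Stay/D/w, e/In/U/z, e/In/U/w, e/In/D/z, e/In/D/w, a/Stay/U/z, a/Stay/U/w, a/Stay/D/z, a/Stay/D/w, a/In/U/z, a/In/U/w, a/In/D/z, a/In/D/w, d/Stay/U/z, d/Stay/U/w, d/Stay/D/z, d/Stay/D/w, d/In/U/z, d/In/U/w, d/In/D/z, d/In/D/w. Columns: Rr, Rq, Cr, Cq.
{e/Stay/U/z, e/Stay/D/z} → row (3,6) (3,1) (7,2) (7,2)
{e/Stay/U/w, e/Stay/D/w} → row (7,6) (3,1) (7,2) (7,2)
{e/In/U/z, e/In/U/w} → row (5,6) (5,6) (7,2) (7,2)
{e/In/D/z, e/In/D/w} → row (5,2) (5,2) (7,2) (7,2)
{a/Stay/U/z, a/Stay/U/w, a/Stay/D/z, a/Stay/D/w, a/In/U/z, a/In/U/w, a/In/D/z, a/In/D/w} → row (4,3) (4,3) (4,3) (4,3)
{d/Stay/U/z, d/Stay/U/w, d/Stay/D/z, d/Stay/D/w, d/In/U/z, d/In/U/w, d/In/D/z, d/In/D/w} → row (2,4) (2,4) (2,4) (2,4)
That's 6 distinct rows out of 24 strategies.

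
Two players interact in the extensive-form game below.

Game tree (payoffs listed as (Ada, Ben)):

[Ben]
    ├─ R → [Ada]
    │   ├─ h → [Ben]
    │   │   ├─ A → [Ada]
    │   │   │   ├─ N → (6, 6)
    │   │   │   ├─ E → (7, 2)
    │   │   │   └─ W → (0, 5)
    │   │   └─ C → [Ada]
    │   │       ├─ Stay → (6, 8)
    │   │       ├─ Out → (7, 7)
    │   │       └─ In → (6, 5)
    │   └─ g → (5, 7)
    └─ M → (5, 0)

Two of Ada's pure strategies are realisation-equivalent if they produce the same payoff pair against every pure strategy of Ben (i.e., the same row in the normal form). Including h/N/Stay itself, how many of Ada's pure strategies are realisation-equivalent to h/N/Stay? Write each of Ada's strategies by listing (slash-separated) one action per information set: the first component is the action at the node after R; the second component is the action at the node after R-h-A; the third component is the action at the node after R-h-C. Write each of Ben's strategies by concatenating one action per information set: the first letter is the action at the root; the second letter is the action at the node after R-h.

Row for h/N/Stay (columns RA, RC, MA, MC): (6,6) (6,8) (5,0) (5,0).
Every one of Ada's information sets is on the play path for some reply by Ben when Ada follows h/N/Stay.
Changing the action at any of them therefore changes at least one column, so only h/N/Stay itself gives this row.

1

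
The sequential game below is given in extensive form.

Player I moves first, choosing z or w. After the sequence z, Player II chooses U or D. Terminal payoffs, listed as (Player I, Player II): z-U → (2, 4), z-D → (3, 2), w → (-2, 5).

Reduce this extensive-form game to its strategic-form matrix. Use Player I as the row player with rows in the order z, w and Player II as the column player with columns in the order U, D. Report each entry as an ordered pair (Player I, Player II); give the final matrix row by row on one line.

z: (2,4) (3,2) | w: (-2,5) (-2,5)

            U        D
   z    (2,4)    (3,2)
   w   (-2,5)   (-2,5)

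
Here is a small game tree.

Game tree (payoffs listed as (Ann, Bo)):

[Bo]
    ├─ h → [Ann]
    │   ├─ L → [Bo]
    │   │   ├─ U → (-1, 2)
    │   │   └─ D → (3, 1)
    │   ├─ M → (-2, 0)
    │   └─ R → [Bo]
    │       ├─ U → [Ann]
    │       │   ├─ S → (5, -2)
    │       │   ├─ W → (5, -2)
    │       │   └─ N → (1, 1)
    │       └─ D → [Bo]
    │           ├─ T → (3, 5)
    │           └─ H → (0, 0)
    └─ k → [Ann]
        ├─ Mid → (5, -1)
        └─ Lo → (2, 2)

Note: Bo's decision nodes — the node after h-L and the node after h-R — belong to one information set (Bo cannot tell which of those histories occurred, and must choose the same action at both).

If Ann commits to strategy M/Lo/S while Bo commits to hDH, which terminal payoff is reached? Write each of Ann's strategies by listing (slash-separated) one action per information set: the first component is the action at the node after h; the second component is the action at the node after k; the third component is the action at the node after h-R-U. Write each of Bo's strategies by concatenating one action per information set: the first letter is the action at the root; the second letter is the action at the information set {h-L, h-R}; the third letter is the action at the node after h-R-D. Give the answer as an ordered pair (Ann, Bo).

(-2, 0)

Trace the play path from the root:
  Bo plays h
  Ann plays M at [h]
→ terminal payoff (-2, 0).
(Ann's choice at the node after k is never reached on this path, so it doesn't affect the outcome.)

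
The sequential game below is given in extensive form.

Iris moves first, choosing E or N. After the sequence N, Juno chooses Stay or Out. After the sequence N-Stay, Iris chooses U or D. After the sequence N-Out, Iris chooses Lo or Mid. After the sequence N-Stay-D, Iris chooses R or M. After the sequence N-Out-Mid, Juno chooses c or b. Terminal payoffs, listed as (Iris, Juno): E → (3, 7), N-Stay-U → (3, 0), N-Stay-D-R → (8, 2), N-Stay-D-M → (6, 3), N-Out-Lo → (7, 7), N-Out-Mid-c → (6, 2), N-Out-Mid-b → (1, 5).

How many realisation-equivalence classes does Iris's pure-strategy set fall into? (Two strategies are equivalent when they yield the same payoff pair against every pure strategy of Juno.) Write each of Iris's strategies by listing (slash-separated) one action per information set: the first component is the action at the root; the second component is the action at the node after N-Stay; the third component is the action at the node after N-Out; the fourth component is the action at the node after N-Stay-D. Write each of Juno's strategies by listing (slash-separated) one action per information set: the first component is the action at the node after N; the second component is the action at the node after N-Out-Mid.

Iris has 16 pure strategies: E/U/Lo/R, E/U/Lo/M, E/U/Mid/R, E/U/Mid/M, E/D/Lo/R, E/D/Lo/M, E/D/Mid/R, E/D/Mid/M, N/U/Lo/R, N/U/Lo/M, N/U/Mid/R, N/U/Mid/M, N/D/Lo/R, N/D/Lo/M, N/D/Mid/R, N/D/Mid/M. Columns: Stay/c, Stay/b, Out/c, Out/b.
{E/U/Lo/R, E/U/Lo/M, E/U/Mid/R, E/U/Mid/M, E/D/Lo/R, E/D/Lo/M, E/D/Mid/R, E/D/Mid/M} → row (3,7) (3,7) (3,7) (3,7)
{N/U/Lo/R, N/U/Lo/M} → row (3,0) (3,0) (7,7) (7,7)
{N/U/Mid/R, N/U/Mid/M} → row (3,0) (3,0) (6,2) (1,5)
{N/D/Lo/R} → row (8,2) (8,2) (7,7) (7,7)
{N/D/Lo/M} → row (6,3) (6,3) (7,7) (7,7)
{N/D/Mid/R} → row (8,2) (8,2) (6,2) (1,5)
{N/D/Mid/M} → row (6,3) (6,3) (6,2) (1,5)
That's 7 distinct rows out of 16 strategies.

7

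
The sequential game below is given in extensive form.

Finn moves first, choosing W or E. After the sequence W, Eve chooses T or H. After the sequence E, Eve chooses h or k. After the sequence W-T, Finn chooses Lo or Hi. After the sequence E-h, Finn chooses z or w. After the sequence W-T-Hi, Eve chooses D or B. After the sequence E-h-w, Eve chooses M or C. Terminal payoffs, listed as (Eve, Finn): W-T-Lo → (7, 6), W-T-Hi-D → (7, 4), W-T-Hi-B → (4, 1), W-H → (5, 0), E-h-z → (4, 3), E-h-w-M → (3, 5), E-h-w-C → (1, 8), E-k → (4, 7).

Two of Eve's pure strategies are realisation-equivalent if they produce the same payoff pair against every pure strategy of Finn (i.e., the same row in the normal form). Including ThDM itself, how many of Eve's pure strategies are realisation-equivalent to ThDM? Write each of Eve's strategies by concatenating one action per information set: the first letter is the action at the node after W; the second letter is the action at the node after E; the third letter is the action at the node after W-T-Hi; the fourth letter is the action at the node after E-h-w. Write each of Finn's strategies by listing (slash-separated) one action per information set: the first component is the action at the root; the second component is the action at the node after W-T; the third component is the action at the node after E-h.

Row for ThDM (columns W/Lo/z, W/Lo/w, W/Hi/z, W/Hi/w, E/Lo/z, E/Lo/w, E/Hi/z, E/Hi/w): (7,6) (7,6) (7,4) (7,4) (4,3) (3,5) (4,3) (3,5).
Every one of Eve's information sets is on the play path for some reply by Finn when Eve follows ThDM.
Changing the action at any of them therefore changes at least one column, so only ThDM itself gives this row.

1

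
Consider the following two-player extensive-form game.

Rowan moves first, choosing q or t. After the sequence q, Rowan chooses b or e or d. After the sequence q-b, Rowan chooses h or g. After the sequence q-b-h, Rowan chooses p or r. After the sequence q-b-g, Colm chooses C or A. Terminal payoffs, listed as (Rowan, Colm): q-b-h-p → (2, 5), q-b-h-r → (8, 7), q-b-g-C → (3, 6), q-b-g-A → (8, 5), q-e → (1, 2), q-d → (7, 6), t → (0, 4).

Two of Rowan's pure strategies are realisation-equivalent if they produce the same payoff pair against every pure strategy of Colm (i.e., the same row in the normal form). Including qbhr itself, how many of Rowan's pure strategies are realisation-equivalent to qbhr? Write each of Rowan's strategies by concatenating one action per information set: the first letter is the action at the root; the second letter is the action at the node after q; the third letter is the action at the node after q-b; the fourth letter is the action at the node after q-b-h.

Row for qbhr (columns C, A): (8,7) (8,7).
Every one of Rowan's information sets is on the play path for some reply by Colm when Rowan follows qbhr.
Changing the action at any of them therefore changes at least one column, so only qbhr itself gives this row.

1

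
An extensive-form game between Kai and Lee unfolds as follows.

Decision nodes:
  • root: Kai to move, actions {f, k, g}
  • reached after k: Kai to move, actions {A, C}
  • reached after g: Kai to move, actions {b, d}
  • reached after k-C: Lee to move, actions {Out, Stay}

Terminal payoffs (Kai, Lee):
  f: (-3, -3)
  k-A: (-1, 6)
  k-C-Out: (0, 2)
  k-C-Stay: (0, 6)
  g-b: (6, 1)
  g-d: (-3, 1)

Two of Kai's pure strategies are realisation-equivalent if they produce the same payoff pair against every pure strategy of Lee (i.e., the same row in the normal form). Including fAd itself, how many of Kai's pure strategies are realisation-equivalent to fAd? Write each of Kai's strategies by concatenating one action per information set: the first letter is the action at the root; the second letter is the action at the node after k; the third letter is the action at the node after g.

4

Row for fAd (columns Out, Stay): (-3,-3) (-3,-3).
Under fAd, Kai's choice at the node after k and at the node after g can never be reached regardless of what Lee does, so varying those choices leaves every outcome unchanged.
Holding the reachable choices fixed and varying the unreachable ones freely already gives 2 × 2 = 4 equivalent strategies.
No other strategy reproduces this row, so those 4 are the full class: fAb, fAd, fCb, fCd.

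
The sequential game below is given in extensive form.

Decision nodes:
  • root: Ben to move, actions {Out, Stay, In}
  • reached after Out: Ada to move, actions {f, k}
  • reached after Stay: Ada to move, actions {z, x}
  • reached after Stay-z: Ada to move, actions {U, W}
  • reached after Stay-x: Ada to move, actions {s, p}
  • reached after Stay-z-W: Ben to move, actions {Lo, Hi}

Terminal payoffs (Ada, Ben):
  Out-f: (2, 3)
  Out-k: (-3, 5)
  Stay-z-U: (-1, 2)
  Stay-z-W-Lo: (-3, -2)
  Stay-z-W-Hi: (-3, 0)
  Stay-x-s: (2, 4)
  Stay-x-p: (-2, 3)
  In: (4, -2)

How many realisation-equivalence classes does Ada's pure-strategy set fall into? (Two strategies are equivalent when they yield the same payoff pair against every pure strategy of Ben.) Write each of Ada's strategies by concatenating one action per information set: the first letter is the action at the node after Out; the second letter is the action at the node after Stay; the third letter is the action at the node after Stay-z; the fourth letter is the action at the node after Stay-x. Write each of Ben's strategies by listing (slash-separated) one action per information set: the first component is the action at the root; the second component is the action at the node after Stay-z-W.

8

Ada has 16 pure strategies: fzUs, fzUp, fzWs, fzWp, fxUs, fxUp, fxWs, fxWp, kzUs, kzUp, kzWs, kzWp, kxUs, kxUp, kxWs, kxWp. Columns: Out/Lo, Out/Hi, Stay/Lo, Stay/Hi, In/Lo, In/Hi.
{fzUs, fzUp} → row (2,3) (2,3) (-1,2) (-1,2) (4,-2) (4,-2)
{fzWs, fzWp} → row (2,3) (2,3) (-3,-2) (-3,0) (4,-2) (4,-2)
{fxUs, fxWs} → row (2,3) (2,3) (2,4) (2,4) (4,-2) (4,-2)
{fxUp, fxWp} → row (2,3) (2,3) (-2,3) (-2,3) (4,-2) (4,-2)
{kzUs, kzUp} → row (-3,5) (-3,5) (-1,2) (-1,2) (4,-2) (4,-2)
{kzWs, kzWp} → row (-3,5) (-3,5) (-3,-2) (-3,0) (4,-2) (4,-2)
{kxUs, kxWs} → row (-3,5) (-3,5) (2,4) (2,4) (4,-2) (4,-2)
{kxUp, kxWp} → row (-3,5) (-3,5) (-2,3) (-2,3) (4,-2) (4,-2)
That's 8 distinct rows out of 16 strategies.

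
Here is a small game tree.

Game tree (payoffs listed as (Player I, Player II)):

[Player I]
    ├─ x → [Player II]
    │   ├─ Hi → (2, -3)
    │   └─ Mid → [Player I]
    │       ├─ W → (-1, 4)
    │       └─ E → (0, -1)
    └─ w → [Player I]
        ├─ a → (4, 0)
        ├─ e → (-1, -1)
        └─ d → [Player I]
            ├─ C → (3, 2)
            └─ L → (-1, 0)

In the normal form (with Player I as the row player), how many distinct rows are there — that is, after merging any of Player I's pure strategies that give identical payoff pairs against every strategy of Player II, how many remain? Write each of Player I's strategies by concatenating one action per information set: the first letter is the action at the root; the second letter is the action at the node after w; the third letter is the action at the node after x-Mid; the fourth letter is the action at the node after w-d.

Player I has 24 pure strategies: xaWC, xaWL, xaEC, xaEL, xeWC, xeWL, xeEC, xeEL, xdWC, xdWL, xdEC, xdEL, waWC, waWL, waEC, waEL, weWC, weWL, weEC, weEL, wdWC, wdWL, wdEC, wdEL. Columns: Hi, Mid.
{xaWC, xaWL, xeWC, xeWL, xdWC, xdWL} → row (2,-3) (-1,4)
{xaEC, xaEL, xeEC, xeEL, xdEC, xdEL} → row (2,-3) (0,-1)
{waWC, waWL, waEC, waEL} → row (4,0) (4,0)
{weWC, weWL, weEC, weEL} → row (-1,-1) (-1,-1)
{wdWC, wdEC} → row (3,2) (3,2)
{wdWL, wdEL} → row (-1,0) (-1,0)
That's 6 distinct rows out of 24 strategies.

6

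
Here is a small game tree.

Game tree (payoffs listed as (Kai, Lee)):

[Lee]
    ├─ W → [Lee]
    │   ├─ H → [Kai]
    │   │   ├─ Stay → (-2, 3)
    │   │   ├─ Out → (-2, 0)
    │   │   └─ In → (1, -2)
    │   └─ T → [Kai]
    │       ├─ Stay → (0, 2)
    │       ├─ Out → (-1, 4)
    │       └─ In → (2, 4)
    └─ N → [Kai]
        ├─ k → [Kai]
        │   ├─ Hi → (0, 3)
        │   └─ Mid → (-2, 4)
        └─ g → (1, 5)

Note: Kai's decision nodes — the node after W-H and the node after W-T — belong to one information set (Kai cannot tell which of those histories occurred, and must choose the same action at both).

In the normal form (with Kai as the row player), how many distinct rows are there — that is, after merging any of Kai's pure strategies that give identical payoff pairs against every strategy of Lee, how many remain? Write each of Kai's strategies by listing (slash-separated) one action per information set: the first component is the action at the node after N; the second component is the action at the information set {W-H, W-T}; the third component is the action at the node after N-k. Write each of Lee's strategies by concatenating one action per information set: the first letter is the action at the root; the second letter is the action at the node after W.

9

Kai has 12 pure strategies: k/Stay/Hi, k/Stay/Mid, k/Out/Hi, k/Out/Mid, k/In/Hi, k/In/Mid, g/Stay/Hi, g/Stay/Mid, g/Out/Hi, g/Out/Mid, g/In/Hi, g/In/Mid. Columns: WH, WT, NH, NT.
{k/Stay/Hi} → row (-2,3) (0,2) (0,3) (0,3)
{k/Stay/Mid} → row (-2,3) (0,2) (-2,4) (-2,4)
{k/Out/Hi} → row (-2,0) (-1,4) (0,3) (0,3)
{k/Out/Mid} → row (-2,0) (-1,4) (-2,4) (-2,4)
{k/In/Hi} → row (1,-2) (2,4) (0,3) (0,3)
{k/In/Mid} → row (1,-2) (2,4) (-2,4) (-2,4)
{g/Stay/Hi, g/Stay/Mid} → row (-2,3) (0,2) (1,5) (1,5)
{g/Out/Hi, g/Out/Mid} → row (-2,0) (-1,4) (1,5) (1,5)
{g/In/Hi, g/In/Mid} → row (1,-2) (2,4) (1,5) (1,5)
That's 9 distinct rows out of 12 strategies.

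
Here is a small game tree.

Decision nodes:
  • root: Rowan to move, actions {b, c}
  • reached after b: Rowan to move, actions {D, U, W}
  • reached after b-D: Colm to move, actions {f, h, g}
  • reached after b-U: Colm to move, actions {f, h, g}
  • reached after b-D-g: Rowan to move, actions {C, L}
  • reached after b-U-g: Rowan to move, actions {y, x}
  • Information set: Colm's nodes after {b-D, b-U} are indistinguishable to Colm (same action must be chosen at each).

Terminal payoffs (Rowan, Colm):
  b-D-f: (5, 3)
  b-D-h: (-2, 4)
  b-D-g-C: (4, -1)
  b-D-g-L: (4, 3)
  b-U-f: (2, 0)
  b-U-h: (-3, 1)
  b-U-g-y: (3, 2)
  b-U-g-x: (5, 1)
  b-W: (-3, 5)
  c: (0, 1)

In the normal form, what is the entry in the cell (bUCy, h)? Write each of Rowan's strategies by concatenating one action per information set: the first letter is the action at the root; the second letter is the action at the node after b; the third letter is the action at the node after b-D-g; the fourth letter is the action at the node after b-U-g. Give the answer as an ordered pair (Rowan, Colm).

Trace the play path from the root:
  Rowan plays b
  Rowan plays U at [b]
  Colm plays h at [b-U]
→ terminal payoff (-3, 1).
(Rowan's choice at the node after b-D-g is never reached on this path, so it doesn't affect the outcome.)

(-3, 1)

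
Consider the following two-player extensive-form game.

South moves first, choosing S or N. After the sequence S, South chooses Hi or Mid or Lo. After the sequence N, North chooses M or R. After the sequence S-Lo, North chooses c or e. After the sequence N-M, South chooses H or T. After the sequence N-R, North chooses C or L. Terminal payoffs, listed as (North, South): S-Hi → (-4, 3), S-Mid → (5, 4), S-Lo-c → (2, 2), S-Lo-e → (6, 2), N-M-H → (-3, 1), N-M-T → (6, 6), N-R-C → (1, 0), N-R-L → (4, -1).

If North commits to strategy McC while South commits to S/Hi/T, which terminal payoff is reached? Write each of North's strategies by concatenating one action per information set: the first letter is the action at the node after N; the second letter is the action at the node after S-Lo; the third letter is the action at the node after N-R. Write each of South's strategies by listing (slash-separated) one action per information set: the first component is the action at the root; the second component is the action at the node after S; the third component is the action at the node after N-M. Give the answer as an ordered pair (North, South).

Trace the play path from the root:
  South plays S
  South plays Hi at [S]
→ terminal payoff (-4, 3).
(North's choice at the node after N is never reached on this path, so it doesn't affect the outcome.)

(-4, 3)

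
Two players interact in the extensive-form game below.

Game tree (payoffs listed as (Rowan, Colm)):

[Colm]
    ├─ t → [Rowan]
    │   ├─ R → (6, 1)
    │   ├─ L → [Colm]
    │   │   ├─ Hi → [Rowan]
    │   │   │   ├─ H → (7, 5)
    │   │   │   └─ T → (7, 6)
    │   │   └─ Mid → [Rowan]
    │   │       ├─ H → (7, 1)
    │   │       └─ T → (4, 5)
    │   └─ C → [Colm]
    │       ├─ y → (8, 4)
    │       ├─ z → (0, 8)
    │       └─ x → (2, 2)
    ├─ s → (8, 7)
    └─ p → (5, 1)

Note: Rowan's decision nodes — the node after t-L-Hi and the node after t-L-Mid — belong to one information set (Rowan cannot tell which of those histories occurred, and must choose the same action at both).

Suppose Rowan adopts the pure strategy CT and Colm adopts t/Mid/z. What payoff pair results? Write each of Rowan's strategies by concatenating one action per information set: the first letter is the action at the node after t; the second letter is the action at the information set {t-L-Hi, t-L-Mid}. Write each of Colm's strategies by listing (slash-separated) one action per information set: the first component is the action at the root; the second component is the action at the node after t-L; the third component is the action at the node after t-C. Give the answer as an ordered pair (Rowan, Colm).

(0, 8)

Trace the play path from the root:
  Colm plays t
  Rowan plays C at [t]
  Colm plays z at [t-C]
→ terminal payoff (0, 8).
(Rowan's choice at the information set {t-L-Hi, t-L-Mid} is never reached on this path, so it doesn't affect the outcome.)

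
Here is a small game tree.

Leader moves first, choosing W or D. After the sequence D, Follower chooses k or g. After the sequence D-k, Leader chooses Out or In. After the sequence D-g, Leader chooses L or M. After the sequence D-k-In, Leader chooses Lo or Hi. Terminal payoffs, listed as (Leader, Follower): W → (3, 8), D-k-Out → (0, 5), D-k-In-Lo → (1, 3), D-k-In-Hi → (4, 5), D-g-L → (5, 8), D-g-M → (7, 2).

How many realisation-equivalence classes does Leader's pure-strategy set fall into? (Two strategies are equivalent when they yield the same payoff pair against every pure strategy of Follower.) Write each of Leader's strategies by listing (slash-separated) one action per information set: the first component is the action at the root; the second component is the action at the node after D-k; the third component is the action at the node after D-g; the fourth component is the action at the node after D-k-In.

Leader has 16 pure strategies: W/Out/L/Lo, W/Out/L/Hi, W/Out/M/Lo, W/Out/M/Hi, W/In/L/Lo, W/In/L/Hi, W/In/M/Lo, W/In/M/Hi, D/Out/L/Lo, D/Out/L/Hi, D/Out/M/Lo, D/Out/M/Hi, D/In/L/Lo, D/In/L/Hi, D/In/M/Lo, D/In/M/Hi. Columns: k, g.
{W/Out/L/Lo, W/Out/L/Hi, W/Out/M/Lo, W/Out/M/Hi, W/In/L/Lo, W/In/L/Hi, W/In/M/Lo, W/In/M/Hi} → row (3,8) (3,8)
{D/Out/L/Lo, D/Out/L/Hi} → row (0,5) (5,8)
{D/Out/M/Lo, D/Out/M/Hi} → row (0,5) (7,2)
{D/In/L/Lo} → row (1,3) (5,8)
{D/In/L/Hi} → row (4,5) (5,8)
{D/In/M/Lo} → row (1,3) (7,2)
{D/In/M/Hi} → row (4,5) (7,2)
That's 7 distinct rows out of 16 strategies.

7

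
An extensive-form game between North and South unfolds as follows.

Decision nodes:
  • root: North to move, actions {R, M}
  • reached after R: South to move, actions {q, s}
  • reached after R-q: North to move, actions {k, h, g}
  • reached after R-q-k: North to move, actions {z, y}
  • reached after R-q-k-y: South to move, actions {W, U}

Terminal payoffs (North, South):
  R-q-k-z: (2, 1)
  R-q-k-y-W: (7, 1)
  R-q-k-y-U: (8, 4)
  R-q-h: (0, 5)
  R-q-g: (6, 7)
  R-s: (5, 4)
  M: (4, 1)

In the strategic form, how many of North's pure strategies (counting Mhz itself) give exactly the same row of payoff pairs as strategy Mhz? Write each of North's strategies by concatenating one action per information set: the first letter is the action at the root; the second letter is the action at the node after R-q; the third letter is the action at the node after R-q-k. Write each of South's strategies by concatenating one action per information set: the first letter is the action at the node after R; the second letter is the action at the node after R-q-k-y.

6

Row for Mhz (columns qW, qU, sW, sU): (4,1) (4,1) (4,1) (4,1).
Under Mhz, North's choice at the node after R-q and at the node after R-q-k can never be reached regardless of what South does, so varying those choices leaves every outcome unchanged.
Holding the reachable choices fixed and varying the unreachable ones freely already gives 3 × 2 = 6 equivalent strategies.
No other strategy reproduces this row, so those 6 are the full class: Mkz, Mky, Mhz, Mhy, Mgz, Mgy.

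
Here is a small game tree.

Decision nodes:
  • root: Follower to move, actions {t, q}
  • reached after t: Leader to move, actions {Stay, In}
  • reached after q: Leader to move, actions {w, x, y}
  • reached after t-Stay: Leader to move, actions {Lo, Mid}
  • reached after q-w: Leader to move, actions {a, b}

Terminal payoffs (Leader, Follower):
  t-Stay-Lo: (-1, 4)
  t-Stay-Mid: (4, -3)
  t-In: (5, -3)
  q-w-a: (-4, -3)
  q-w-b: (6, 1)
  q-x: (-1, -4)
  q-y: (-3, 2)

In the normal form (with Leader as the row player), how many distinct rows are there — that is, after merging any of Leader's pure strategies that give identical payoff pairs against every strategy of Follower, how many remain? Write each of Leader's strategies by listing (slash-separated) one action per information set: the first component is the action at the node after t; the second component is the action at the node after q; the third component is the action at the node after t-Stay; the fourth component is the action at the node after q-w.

12

Leader has 24 pure strategies: Stay/w/Lo/a, Stay/w/Lo/b, Stay/w/Mid/a, Stay/w/Mid/b, Stay/x/Lo/a, Stay/x/Lo/b, Stay/x/Mid/a, Stay/x/Mid/b, Stay/y/Lo/a, Stay/y/Lo/b, Stay/y/Mid/a, Stay/y/Mid/b, In/w/Lo/a, In/w/Lo/b, In/w/Mid/a, In/w/Mid/b, In/x/Lo/a, In/x/Lo/b, In/x/Mid/a, In/x/Mid/b, In/y/Lo/a, In/y/Lo/b, In/y/Mid/a, In/y/Mid/b. Columns: t, q.
{Stay/w/Lo/a} → row (-1,4) (-4,-3)
{Stay/w/Lo/b} → row (-1,4) (6,1)
{Stay/w/Mid/a} → row (4,-3) (-4,-3)
{Stay/w/Mid/b} → row (4,-3) (6,1)
{Stay/x/Lo/a, Stay/x/Lo/b} → row (-1,4) (-1,-4)
{Stay/x/Mid/a, Stay/x/Mid/b} → row (4,-3) (-1,-4)
{Stay/y/Lo/a, Stay/y/Lo/b} → row (-1,4) (-3,2)
{Stay/y/Mid/a, Stay/y/Mid/b} → row (4,-3) (-3,2)
{In/w/Lo/a, In/w/Mid/a} → row (5,-3) (-4,-3)
{In/w/Lo/b, In/w/Mid/b} → row (5,-3) (6,1)
{In/x/Lo/a, In/x/Lo/b, In/x/Mid/a, In/x/Mid/b} → row (5,-3) (-1,-4)
{In/y/Lo/a, In/y/Lo/b, In/y/Mid/a, In/y/Mid/b} → row (5,-3) (-3,2)
That's 12 distinct rows out of 24 strategies.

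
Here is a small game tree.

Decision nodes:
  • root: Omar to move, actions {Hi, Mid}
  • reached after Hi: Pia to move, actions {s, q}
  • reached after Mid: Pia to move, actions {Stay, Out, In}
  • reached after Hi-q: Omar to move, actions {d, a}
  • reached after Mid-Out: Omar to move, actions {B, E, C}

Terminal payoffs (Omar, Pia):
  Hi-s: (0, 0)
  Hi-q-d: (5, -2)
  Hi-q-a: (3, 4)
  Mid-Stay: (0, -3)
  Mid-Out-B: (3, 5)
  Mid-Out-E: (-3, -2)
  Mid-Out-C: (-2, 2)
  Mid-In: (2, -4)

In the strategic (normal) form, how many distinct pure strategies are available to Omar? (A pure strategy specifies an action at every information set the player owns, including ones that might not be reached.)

Omar owns the root with actions {Hi, Mid} — two choices.
Omar owns the node after Hi-q with actions {d, a} — two choices.
Omar owns the node after Mid-Out with actions {B, E, C} — three choices.
A pure strategy fixes one action at each information set independently, so the count is the product 2 × 2 × 3 = 12.
(For reference, Pia has 6 pure strategies, giving a 12×6 normal-form matrix.)

12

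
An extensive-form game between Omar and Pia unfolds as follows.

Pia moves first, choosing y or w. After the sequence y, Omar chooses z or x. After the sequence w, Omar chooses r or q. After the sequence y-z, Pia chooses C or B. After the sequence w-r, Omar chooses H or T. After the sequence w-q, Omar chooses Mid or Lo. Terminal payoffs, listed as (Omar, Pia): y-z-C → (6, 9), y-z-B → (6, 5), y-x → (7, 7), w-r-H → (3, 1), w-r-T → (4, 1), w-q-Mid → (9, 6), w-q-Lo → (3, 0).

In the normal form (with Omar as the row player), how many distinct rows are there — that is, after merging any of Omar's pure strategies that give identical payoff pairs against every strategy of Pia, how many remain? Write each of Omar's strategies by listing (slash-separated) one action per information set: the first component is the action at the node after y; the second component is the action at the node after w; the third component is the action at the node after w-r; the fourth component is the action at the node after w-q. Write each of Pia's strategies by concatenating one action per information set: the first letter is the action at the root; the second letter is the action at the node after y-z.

Omar has 16 pure strategies: z/r/H/Mid, z/r/H/Lo, z/r/T/Mid, z/r/T/Lo, z/q/H/Mid, z/q/H/Lo, z/q/T/Mid, z/q/T/Lo, x/r/H/Mid, x/r/H/Lo, x/r/T/Mid, x/r/T/Lo, x/q/H/Mid, x/q/H/Lo, x/q/T/Mid, x/q/T/Lo. Columns: yC, yB, wC, wB.
{z/r/H/Mid, z/r/H/Lo} → row (6,9) (6,5) (3,1) (3,1)
{z/r/T/Mid, z/r/T/Lo} → row (6,9) (6,5) (4,1) (4,1)
{z/q/H/Mid, z/q/T/Mid} → row (6,9) (6,5) (9,6) (9,6)
{z/q/H/Lo, z/q/T/Lo} → row (6,9) (6,5) (3,0) (3,0)
{x/r/H/Mid, x/r/H/Lo} → row (7,7) (7,7) (3,1) (3,1)
{x/r/T/Mid, x/r/T/Lo} → row (7,7) (7,7) (4,1) (4,1)
{x/q/H/Mid, x/q/T/Mid} → row (7,7) (7,7) (9,6) (9,6)
{x/q/H/Lo, x/q/T/Lo} → row (7,7) (7,7) (3,0) (3,0)
That's 8 distinct rows out of 16 strategies.

8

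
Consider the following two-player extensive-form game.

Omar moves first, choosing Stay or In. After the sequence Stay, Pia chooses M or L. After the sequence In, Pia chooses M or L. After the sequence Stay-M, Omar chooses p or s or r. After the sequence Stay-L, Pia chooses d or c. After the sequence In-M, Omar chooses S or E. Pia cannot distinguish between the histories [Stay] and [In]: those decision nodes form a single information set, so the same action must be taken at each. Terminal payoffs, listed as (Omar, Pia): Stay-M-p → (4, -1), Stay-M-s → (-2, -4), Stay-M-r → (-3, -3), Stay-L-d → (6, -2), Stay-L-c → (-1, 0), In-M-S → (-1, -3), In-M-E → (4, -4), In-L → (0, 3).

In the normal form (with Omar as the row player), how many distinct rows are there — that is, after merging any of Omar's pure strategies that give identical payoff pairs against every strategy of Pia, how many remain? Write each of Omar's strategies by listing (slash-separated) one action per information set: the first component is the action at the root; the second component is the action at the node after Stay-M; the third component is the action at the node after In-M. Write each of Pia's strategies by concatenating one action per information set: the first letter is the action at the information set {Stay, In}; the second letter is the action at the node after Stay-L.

Omar has 12 pure strategies: Stay/p/S, Stay/p/E, Stay/s/S, Stay/s/E, Stay/r/S, Stay/r/E, In/p/S, In/p/E, In/s/S, In/s/E, In/r/S, In/r/E. Columns: Md, Mc, Ld, Lc.
{Stay/p/S, Stay/p/E} → row (4,-1) (4,-1) (6,-2) (-1,0)
{Stay/s/S, Stay/s/E} → row (-2,-4) (-2,-4) (6,-2) (-1,0)
{Stay/r/S, Stay/r/E} → row (-3,-3) (-3,-3) (6,-2) (-1,0)
{In/p/S, In/s/S, In/r/S} → row (-1,-3) (-1,-3) (0,3) (0,3)
{In/p/E, In/s/E, In/r/E} → row (4,-4) (4,-4) (0,3) (0,3)
That's 5 distinct rows out of 12 strategies.

5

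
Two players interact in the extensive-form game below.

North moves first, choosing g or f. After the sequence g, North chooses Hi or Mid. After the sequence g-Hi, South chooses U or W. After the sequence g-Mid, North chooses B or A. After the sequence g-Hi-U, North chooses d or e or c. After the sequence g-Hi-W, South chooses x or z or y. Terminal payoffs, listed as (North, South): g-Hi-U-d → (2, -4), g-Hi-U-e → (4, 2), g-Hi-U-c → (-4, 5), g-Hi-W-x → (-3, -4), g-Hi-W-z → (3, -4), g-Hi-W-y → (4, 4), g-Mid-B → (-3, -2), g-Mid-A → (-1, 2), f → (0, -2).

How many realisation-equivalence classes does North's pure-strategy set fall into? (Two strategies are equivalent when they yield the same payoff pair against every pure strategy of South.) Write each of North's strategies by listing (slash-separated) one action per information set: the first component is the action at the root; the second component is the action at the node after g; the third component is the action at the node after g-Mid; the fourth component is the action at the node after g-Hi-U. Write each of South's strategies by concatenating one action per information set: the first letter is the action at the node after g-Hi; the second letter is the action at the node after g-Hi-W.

6

North has 24 pure strategies: g/Hi/B/d, g/Hi/B/e, g/Hi/B/c, g/Hi/A/d, g/Hi/A/e, g/Hi/A/c, g/Mid/B/d, g/Mid/B/e, g/Mid/B/c, g/Mid/A/d, g/Mid/A/e, g/Mid/A/c, f/Hi/B/d, f/Hi/B/e, f/Hi/B/c, f/Hi/A/d, f/Hi/A/e, f/Hi/A/c, f/Mid/B/d, f/Mid/B/e, f/Mid/B/c, f/Mid/A/d, f/Mid/A/e, f/Mid/A/c. Columns: Ux, Uz, Uy, Wx, Wz, Wy.
{g/Hi/B/d, g/Hi/A/d} → row (2,-4) (2,-4) (2,-4) (-3,-4) (3,-4) (4,4)
{g/Hi/B/e, g/Hi/A/e} → row (4,2) (4,2) (4,2) (-3,-4) (3,-4) (4,4)
{g/Hi/B/c, g/Hi/A/c} → row (-4,5) (-4,5) (-4,5) (-3,-4) (3,-4) (4,4)
{g/Mid/B/d, g/Mid/B/e, g/Mid/B/c} → row (-3,-2) (-3,-2) (-3,-2) (-3,-2) (-3,-2) (-3,-2)
{g/Mid/A/d, g/Mid/A/e, g/Mid/A/c} → row (-1,2) (-1,2) (-1,2) (-1,2) (-1,2) (-1,2)
{f/Hi/B/d, f/Hi/B/e, f/Hi/B/c, f/Hi/A/d, f/Hi/A/e, f/Hi/A/c, f/Mid/B/d, f/Mid/B/e, f/Mid/B/c, f/Mid/A/d, f/Mid/A/e, f/Mid/A/c} → row (0,-2) (0,-2) (0,-2) (0,-2) (0,-2) (0,-2)
That's 6 distinct rows out of 24 strategies.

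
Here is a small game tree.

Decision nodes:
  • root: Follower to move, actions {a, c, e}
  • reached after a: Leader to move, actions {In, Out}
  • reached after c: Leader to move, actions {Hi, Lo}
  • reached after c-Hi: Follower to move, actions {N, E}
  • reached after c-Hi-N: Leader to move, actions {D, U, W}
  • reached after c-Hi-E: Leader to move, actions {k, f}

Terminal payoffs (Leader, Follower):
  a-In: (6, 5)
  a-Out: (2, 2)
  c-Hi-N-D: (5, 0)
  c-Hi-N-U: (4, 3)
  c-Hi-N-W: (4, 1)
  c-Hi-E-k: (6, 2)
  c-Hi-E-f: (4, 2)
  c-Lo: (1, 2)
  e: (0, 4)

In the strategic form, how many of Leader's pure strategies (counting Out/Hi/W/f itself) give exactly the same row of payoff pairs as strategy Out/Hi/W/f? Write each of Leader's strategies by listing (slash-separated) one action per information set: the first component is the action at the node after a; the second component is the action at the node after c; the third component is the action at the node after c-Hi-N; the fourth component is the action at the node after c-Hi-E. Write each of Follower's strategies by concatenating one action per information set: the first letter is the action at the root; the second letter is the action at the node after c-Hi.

Row for Out/Hi/W/f (columns aN, aE, cN, cE, eN, eE): (2,2) (2,2) (4,1) (4,2) (0,4) (0,4).
Every one of Leader's information sets is on the play path for some reply by Follower when Leader follows Out/Hi/W/f.
Changing the action at any of them therefore changes at least one column, so only Out/Hi/W/f itself gives this row.

1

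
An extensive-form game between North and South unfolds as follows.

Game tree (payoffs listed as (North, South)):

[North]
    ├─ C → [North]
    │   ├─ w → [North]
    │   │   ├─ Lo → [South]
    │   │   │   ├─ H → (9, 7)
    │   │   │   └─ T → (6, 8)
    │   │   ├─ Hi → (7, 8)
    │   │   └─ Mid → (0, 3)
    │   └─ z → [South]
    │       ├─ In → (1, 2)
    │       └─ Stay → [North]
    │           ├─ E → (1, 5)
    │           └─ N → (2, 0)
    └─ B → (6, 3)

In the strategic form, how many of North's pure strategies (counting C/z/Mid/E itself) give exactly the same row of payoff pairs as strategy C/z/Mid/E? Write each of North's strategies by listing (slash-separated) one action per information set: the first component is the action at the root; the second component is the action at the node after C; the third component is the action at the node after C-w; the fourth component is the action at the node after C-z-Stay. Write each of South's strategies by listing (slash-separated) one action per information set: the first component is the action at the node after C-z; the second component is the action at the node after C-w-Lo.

3

Row for C/z/Mid/E (columns In/H, In/T, Stay/H, Stay/T): (1,2) (1,2) (1,5) (1,5).
Under C/z/Mid/E, North's choice at the node after C-w can never be reached regardless of what South does, so varying those choices leaves every outcome unchanged.
Holding the reachable choices fixed and varying the unreachable one freely already gives 3 equivalent strategies.
No other strategy reproduces this row, so those 3 are the full class: C/z/Lo/E, C/z/Hi/E, C/z/Mid/E.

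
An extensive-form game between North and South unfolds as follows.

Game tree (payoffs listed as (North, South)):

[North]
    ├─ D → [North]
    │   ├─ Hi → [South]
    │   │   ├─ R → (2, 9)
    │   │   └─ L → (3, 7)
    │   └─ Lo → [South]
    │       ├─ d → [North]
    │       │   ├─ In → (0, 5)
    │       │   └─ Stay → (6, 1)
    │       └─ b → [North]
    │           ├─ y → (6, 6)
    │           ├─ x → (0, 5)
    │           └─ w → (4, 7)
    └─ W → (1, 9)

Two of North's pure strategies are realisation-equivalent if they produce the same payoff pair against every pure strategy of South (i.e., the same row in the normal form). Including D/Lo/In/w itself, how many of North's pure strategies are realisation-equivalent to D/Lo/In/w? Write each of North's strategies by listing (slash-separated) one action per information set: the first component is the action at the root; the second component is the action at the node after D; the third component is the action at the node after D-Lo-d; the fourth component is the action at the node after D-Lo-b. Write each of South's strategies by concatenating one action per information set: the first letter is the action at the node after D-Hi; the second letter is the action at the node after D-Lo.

Row for D/Lo/In/w (columns Rd, Rb, Ld, Lb): (0,5) (4,7) (0,5) (4,7).
Every one of North's information sets is on the play path for some reply by South when North follows D/Lo/In/w.
Changing the action at any of them therefore changes at least one column, so only D/Lo/In/w itself gives this row.

1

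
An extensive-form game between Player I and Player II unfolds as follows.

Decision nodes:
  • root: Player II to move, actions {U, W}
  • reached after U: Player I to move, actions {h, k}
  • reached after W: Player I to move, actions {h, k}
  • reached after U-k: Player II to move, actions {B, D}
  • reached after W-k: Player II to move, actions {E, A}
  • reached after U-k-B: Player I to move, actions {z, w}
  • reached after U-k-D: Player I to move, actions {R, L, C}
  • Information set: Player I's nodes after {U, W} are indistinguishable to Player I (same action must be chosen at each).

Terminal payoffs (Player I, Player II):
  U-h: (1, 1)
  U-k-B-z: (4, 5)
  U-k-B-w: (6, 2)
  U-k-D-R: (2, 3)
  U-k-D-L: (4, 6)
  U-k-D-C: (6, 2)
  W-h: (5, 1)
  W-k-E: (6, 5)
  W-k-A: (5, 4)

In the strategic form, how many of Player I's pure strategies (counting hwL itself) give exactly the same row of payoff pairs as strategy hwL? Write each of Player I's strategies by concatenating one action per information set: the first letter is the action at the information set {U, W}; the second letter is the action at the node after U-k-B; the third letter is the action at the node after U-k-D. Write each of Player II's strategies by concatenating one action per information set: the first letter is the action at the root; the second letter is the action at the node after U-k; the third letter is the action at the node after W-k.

6

Row for hwL (columns UBE, UBA, UDE, UDA, WBE, WBA, WDE, WDA): (1,1) (1,1) (1,1) (1,1) (5,1) (5,1) (5,1) (5,1).
Under hwL, Player I's choice at the node after U-k-B and at the node after U-k-D can never be reached regardless of what Player II does, so varying those choices leaves every outcome unchanged.
Holding the reachable choices fixed and varying the unreachable ones freely already gives 2 × 3 = 6 equivalent strategies.
No other strategy reproduces this row, so those 6 are the full class: hzR, hzL, hzC, hwR, hwL, hwC.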